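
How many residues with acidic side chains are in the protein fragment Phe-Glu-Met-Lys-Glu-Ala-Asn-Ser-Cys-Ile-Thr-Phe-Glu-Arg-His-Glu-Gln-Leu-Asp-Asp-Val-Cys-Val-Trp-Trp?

Only D (aspartate) and E (glutamate) carry a side-chain carboxylic acid.
Matching residues: Glu2, Glu5, Glu13, Glu16, Asp19, Asp20.

6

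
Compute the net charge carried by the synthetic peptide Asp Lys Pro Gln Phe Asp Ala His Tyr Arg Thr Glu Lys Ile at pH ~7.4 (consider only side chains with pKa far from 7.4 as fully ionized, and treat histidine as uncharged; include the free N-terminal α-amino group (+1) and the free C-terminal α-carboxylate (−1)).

0

At pH ~7.4 the Lys and Arg side chains are protonated (+1), the Asp and Glu side chains are deprotonated (−1), and with His taken as neutral all other side chains carry no charge.
Positive (K, R): Lys2, Arg10, Lys13 → +3.
Negative (D, E): Asp1, Asp6, Glu12 → −3.
The N-terminus (+1) and C-terminus (−1) cancel.
Net charge = (+3) + (−3) = 0.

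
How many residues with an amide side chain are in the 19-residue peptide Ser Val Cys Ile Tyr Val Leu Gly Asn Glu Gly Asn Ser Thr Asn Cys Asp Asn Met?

The amide-side-chain residues are Asn (N) and Gln (Q).
Matching residues: Asn9, Asn12, Asn15, Asn18.

4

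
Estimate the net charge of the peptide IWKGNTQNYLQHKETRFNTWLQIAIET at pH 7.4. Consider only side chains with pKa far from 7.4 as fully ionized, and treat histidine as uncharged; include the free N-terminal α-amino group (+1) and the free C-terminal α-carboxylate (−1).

The side chains ionized at physiological pH are Lys/Arg (+1) and Asp/Glu (−1); with His treated as neutral, nothing else contributes.
Positive (K, R): K3, K13, R16 → +3.
Negative (D, E): E14, E26 → −2.
The N-terminus (+1) and C-terminus (−1) cancel.
Net charge = (+3) + (−2) = +1.

+1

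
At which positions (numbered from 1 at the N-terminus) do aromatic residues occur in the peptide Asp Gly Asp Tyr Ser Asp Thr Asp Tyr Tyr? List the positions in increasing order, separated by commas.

4, 9, 10

The aromatic amino acids are Phe (F, benzyl), Trp (W, indole), and Tyr (Y, phenol).
Matching residues: Tyr4, Tyr9, Tyr10.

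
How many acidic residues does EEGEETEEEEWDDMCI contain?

The acidic residues are Asp (D) and Glu (E), whose side chains end in a carboxylate group.
Matching residues: E1, E2, E4, E5, E7, E8, E9, E10, D12, D13.

10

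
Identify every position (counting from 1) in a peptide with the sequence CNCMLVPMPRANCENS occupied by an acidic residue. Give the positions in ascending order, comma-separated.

14

Aspartate (D) and glutamate (E) have carboxylic-acid side chains and are the acidic amino acids.
Matching residues: E14.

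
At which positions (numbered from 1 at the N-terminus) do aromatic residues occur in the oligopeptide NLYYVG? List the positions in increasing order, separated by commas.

Phenylalanine (F), tryptophan (W), and tyrosine (Y) have aromatic ring side chains.
Matching residues: Y3, Y4.

3, 4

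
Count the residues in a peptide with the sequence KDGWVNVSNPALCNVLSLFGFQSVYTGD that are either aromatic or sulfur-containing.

5

Aromatic: F, W, Y. Sulfur-containing: C, M.
Aromatic residues here: W4, F19, F21, Y25 (4).
Sulfur-containing residues here: C13 (1).
The two groups share no amino acid, so total = 4 + 1 = 5.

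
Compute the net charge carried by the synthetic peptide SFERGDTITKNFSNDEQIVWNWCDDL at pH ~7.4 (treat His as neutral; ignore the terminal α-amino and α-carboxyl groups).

-4

At pH ~7.4 the Lys and Arg side chains are protonated (+1), the Asp and Glu side chains are deprotonated (−1), and with His taken as neutral all other side chains carry no charge.
Positive (K, R): R4, K10 → +2.
Negative (D, E): E3, D6, D15, E16, D24, D25 → −6.
Net charge = (+2) + (−6) = −4.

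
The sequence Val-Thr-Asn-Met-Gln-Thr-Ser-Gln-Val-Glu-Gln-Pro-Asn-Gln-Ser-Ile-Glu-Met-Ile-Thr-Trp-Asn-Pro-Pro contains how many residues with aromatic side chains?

1

F, W, and Y each carry an aromatic ring on the side chain.
Matching residues: Trp21.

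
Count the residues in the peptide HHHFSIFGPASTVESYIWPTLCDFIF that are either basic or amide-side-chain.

Basic: H, K, R. Amide-side-chain: N, Q.
Basic residues here: H1, H2, H3 (3).
Amide-side-chain residues here: none (0).
The two groups share no amino acid, so total = 3 + 0 = 3.

3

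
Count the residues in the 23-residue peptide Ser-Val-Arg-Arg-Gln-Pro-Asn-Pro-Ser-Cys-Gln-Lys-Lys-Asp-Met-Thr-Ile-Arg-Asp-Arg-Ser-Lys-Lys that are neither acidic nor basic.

Acidic: D, E. Basic: K, R, H. All other residues are neither.
Matching residues: Ser1, Val2, Gln5, Pro6, Asn7, Pro8, Ser9, Cys10, Gln11, Met15, Thr16, Ile17, Ser21.

13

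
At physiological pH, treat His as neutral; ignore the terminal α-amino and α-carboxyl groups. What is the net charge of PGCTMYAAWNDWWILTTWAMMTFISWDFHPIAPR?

-1

Near pH 7.4, K and R contribute +1 each, D and E contribute −1 each, and every other side chain (His included, as stated) is uncharged.
Positive (K, R): R34 → +1.
Negative (D, E): D11, D27 → −2.
Net charge = (+1) + (−2) = −1.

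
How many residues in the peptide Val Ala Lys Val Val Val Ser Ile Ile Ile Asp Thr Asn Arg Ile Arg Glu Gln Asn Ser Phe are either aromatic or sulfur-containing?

Aromatic: F, W, Y. Sulfur-containing: C, M.
Aromatic residues here: Phe21 (1).
Sulfur-containing residues here: none (0).
The two groups share no amino acid, so total = 1 + 0 = 1.

1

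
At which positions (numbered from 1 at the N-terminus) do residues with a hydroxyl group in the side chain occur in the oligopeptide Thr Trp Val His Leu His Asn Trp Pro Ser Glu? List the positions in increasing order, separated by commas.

S, T, and Y are the three residues with a side-chain hydroxyl.
Matching residues: Thr1, Ser10.

1, 10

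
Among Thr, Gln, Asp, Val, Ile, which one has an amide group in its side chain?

Asparagine (N) and glutamine (Q) have uncharged amide side chains.
Of the listed options, only Gln belongs to this group.

Gln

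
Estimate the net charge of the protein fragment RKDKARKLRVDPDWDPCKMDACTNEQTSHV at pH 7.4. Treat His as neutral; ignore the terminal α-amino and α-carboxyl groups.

At pH ~7.4 the Lys and Arg side chains are protonated (+1), the Asp and Glu side chains are deprotonated (−1), and with His taken as neutral all other side chains carry no charge.
Positive (K, R): R1, K2, K4, R6, K7, R9, K18 → +7.
Negative (D, E): D3, D11, D13, D15, D20, E25 → −6.
Net charge = (+7) + (−6) = +1.

+1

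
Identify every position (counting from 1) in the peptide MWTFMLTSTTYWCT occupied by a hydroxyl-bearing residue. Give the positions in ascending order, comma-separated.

Serine (S), threonine (T), and tyrosine (Y) each carry a hydroxyl group on the side chain.
Matching residues: T3, T7, S8, T9, T10, Y11, T14.

3, 7, 8, 9, 10, 11, 14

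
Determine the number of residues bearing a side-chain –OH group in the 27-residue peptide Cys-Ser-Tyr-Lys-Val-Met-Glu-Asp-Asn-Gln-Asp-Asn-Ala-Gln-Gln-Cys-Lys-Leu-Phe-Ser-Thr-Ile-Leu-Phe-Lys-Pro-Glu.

4

The –OH-bearing residues are Ser, Thr (aliphatic alcohols), and Tyr (phenol).
Matching residues: Ser2, Tyr3, Ser20, Thr21.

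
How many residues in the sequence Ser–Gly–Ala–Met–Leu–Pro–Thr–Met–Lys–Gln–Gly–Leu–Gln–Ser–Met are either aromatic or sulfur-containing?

Aromatic: F, W, Y. Sulfur-containing: C, M.
Aromatic residues here: none (0).
Sulfur-containing residues here: Met4, Met8, Met15 (3).
The two groups share no amino acid, so total = 0 + 3 = 3.

3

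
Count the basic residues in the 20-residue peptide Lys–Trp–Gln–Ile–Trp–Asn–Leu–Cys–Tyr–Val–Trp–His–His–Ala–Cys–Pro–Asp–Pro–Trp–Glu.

Lysine (K), arginine (R), and histidine (H) have basic, nitrogen-containing side chains.
Matching residues: Lys1, His12, His13.

3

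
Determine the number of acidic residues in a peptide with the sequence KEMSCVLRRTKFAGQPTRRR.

Aspartate (D) and glutamate (E) have carboxylic-acid side chains and are the acidic amino acids.
Matching residues: E2.

1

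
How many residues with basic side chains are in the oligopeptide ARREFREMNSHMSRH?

Lysine (K), arginine (R), and histidine (H) have basic, nitrogen-containing side chains.
Matching residues: R2, R3, R6, H11, R14, H15.

6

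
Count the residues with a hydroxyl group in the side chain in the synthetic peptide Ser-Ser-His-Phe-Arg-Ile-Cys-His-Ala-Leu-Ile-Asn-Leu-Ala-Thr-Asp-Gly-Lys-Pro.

The –OH-bearing residues are Ser, Thr (aliphatic alcohols), and Tyr (phenol).
Matching residues: Ser1, Ser2, Thr15.

3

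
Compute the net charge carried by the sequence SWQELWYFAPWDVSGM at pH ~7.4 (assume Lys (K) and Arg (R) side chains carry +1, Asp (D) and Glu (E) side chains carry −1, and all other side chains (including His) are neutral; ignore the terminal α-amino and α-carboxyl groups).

Positive (K, R): none → +0.
Negative (D, E): E4, D12 → −2.
Net charge = (+0) + (−2) = −2.

-2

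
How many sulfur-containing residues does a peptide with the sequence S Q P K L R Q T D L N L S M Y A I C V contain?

2

Only Cys (C) and Met (M) have a sulfur atom in the side chain.
Matching residues: M14, C18.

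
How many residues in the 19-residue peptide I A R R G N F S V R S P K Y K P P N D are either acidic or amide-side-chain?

Acidic: D, E. Amide-side-chain: N, Q.
Acidic residues here: D19 (1).
Amide-side-chain residues here: N6, N18 (2).
The two groups share no amino acid, so total = 1 + 2 = 3.

3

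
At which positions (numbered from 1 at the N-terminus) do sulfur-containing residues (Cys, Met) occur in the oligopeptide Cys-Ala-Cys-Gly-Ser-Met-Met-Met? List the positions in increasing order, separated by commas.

1, 3, 6, 7, 8

Matching residues: Cys1, Cys3, Met6, Met7, Met8.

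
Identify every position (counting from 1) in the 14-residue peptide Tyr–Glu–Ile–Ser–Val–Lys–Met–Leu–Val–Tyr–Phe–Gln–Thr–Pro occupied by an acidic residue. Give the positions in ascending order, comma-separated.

Aspartate (D) and glutamate (E) have carboxylic-acid side chains and are the acidic amino acids.
Matching residues: Glu2.

2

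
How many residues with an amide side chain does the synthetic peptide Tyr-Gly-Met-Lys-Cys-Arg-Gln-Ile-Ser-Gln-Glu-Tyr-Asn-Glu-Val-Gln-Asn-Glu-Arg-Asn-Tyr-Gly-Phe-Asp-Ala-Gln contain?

The amide-side-chain residues are Asn (N) and Gln (Q).
Matching residues: Gln7, Gln10, Asn13, Gln16, Asn17, Asn20, Gln26.

7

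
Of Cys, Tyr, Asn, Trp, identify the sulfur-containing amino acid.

The sulfur-bearing residues are cysteine (–SH) and methionine (–S–CH₃).
Of the listed options, only Cys belongs to this group.

Cys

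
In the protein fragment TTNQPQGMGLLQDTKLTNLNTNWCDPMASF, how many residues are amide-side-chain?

7

Asparagine (N) and glutamine (Q) have uncharged amide side chains.
Matching residues: N3, Q4, Q6, Q12, N18, N20, N22.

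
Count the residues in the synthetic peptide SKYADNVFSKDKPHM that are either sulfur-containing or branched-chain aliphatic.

2

Sulfur-containing: C, M. Branched-chain aliphatic: I, L, V.
Sulfur-containing residues here: M15 (1).
Branched-chain aliphatic residues here: V7 (1).
The two groups share no amino acid, so total = 1 + 1 = 2.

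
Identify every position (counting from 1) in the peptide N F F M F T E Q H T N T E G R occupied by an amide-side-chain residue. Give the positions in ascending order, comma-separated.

Only N (asparagine) and Q (glutamine) carry a side-chain carboxamide.
Matching residues: N1, Q8, N11.

1, 8, 11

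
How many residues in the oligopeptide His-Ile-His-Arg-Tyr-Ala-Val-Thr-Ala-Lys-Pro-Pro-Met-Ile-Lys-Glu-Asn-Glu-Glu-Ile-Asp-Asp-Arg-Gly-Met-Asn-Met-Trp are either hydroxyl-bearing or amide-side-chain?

Hydroxyl-bearing: S, T, Y. Amide-side-chain: N, Q.
Hydroxyl-bearing residues here: Tyr5, Thr8 (2).
Amide-side-chain residues here: Asn17, Asn26 (2).
The two groups share no amino acid, so total = 2 + 2 = 4.

4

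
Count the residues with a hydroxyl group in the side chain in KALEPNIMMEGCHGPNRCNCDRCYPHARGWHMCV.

S, T, and Y are the three residues with a side-chain hydroxyl.
Matching residues: Y24.

1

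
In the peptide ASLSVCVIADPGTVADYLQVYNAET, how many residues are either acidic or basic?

Acidic: D, E. Basic: H, K, R.
Acidic residues here: D10, D16, E24 (3).
Basic residues here: none (0).
The two groups share no amino acid, so total = 3 + 0 = 3.

3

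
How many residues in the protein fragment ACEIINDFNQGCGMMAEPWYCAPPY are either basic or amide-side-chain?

Basic: H, K, R. Amide-side-chain: N, Q.
Basic residues here: none (0).
Amide-side-chain residues here: N6, N9, Q10 (3).
The two groups share no amino acid, so total = 0 + 3 = 3.

3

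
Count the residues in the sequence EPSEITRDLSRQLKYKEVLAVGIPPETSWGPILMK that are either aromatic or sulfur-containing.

3

Aromatic: F, W, Y. Sulfur-containing: C, M.
Aromatic residues here: Y15, W29 (2).
Sulfur-containing residues here: M34 (1).
The two groups share no amino acid, so total = 2 + 1 = 3.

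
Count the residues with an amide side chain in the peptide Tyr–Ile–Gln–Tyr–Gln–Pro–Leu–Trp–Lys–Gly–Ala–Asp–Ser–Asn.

The amide-side-chain residues are Asn (N) and Gln (Q).
Matching residues: Gln3, Gln5, Asn14.

3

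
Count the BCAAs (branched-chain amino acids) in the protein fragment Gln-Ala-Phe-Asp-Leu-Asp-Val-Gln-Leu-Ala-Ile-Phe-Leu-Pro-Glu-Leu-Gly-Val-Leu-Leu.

9

The BCAAs are Val, Leu, and Ile — aliphatic side chains with a branch point.
Matching residues: Leu5, Val7, Leu9, Ile11, Leu13, Leu16, Val18, Leu19, Leu20.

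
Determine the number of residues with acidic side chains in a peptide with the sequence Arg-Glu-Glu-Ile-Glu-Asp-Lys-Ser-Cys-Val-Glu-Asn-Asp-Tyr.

The acidic residues are Asp (D) and Glu (E), whose side chains end in a carboxylate group.
Matching residues: Glu2, Glu3, Glu5, Asp6, Glu11, Asp13.

6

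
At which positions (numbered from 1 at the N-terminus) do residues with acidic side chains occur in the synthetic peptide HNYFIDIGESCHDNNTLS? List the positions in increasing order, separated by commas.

Aspartate (D) and glutamate (E) have carboxylic-acid side chains and are the acidic amino acids.
Matching residues: D6, E9, D13.

6, 9, 13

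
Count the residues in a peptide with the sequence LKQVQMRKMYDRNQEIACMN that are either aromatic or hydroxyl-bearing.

Aromatic: F, W, Y. Hydroxyl-bearing: S, T, Y.
Aromatic residues here: Y10 (1).
Hydroxyl-bearing residues here: Y10 (1).
Y is in both groups, so the 1 Y residue must not be double-counted.
Total = 1 + 1 − 1 = 1.

1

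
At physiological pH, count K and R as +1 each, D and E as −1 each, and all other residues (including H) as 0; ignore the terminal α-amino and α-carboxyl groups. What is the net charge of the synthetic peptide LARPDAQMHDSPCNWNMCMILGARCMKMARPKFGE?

+2

Positive (K, R): R3, R24, K27, R30, K32 → +5.
Negative (D, E): D5, D10, E35 → −3.
Net charge = (+5) + (−3) = +2.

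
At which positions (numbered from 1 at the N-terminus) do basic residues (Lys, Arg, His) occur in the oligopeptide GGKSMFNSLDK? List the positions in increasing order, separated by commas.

3, 11

Matching residues: K3, K11.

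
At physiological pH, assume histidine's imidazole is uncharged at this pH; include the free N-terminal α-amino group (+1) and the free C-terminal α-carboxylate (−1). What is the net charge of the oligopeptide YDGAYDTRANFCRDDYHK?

Near pH 7.4, K and R contribute +1 each, D and E contribute −1 each, and every other side chain (His included, as stated) is uncharged.
Positive (K, R): R8, R13, K18 → +3.
Negative (D, E): D2, D6, D14, D15 → −4.
The N-terminus (+1) and C-terminus (−1) cancel.
Net charge = (+3) + (−4) = −1.

-1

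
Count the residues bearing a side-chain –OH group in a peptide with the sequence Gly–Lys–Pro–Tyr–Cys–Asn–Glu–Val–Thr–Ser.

The –OH-bearing residues are Ser, Thr (aliphatic alcohols), and Tyr (phenol).
Matching residues: Tyr4, Thr9, Ser10.

3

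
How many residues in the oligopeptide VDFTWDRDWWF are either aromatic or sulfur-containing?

5

Aromatic: F, W, Y. Sulfur-containing: C, M.
Aromatic residues here: F3, W5, W9, W10, F11 (5).
Sulfur-containing residues here: none (0).
The two groups share no amino acid, so total = 5 + 0 = 5.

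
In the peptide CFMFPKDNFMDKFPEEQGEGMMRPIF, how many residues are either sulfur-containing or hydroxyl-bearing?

5

Sulfur-containing: C, M. Hydroxyl-bearing: S, T, Y.
Sulfur-containing residues here: C1, M3, M10, M21, M22 (5).
Hydroxyl-bearing residues here: none (0).
The two groups share no amino acid, so total = 5 + 0 = 5.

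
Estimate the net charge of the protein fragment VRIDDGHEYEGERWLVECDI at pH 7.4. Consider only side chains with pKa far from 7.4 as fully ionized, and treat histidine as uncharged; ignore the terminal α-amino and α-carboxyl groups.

At pH ~7.4 the Lys and Arg side chains are protonated (+1), the Asp and Glu side chains are deprotonated (−1), and with His taken as neutral all other side chains carry no charge.
Positive (K, R): R2, R13 → +2.
Negative (D, E): D4, D5, E8, E10, E12, E17, D19 → −7.
Net charge = (+2) + (−7) = −5.

-5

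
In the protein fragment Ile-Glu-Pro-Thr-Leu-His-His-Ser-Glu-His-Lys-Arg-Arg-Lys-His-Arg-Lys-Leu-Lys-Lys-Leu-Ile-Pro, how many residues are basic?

K, R, and H are the three residues with basic side chains (ε-amine, guanidinium, and imidazole respectively).
Matching residues: His6, His7, His10, Lys11, Arg12, Arg13, Lys14, His15, Arg16, Lys17, Lys19, Lys20.

12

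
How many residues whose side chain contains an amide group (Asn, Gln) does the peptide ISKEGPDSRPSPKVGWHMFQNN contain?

Matching residues: Q20, N21, N22.

3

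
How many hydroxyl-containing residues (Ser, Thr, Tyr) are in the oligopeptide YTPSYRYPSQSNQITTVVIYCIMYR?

11

Matching residues: Y1, T2, S4, Y5, Y7, S9, S11, T15, T16, Y20, Y24.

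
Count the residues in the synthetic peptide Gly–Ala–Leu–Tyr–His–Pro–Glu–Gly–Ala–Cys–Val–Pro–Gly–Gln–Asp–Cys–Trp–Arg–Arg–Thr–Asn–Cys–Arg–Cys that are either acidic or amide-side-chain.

4

Acidic: D, E. Amide-side-chain: N, Q.
Acidic residues here: Glu7, Asp15 (2).
Amide-side-chain residues here: Gln14, Asn21 (2).
The two groups share no amino acid, so total = 2 + 2 = 4.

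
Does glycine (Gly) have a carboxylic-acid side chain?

No

Only D (aspartate) and E (glutamate) carry a side-chain carboxylic acid.
Glycine is not in this group.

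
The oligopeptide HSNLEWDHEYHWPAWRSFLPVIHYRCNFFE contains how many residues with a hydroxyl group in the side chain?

4

The –OH-bearing residues are Ser, Thr (aliphatic alcohols), and Tyr (phenol).
Matching residues: S2, Y10, S17, Y24.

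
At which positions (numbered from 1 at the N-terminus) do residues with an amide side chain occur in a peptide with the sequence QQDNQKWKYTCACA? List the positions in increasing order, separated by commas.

1, 2, 4, 5

Asparagine (N) and glutamine (Q) have uncharged amide side chains.
Matching residues: Q1, Q2, N4, Q5.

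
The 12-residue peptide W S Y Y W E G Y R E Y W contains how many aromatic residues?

7

Phenylalanine (F), tryptophan (W), and tyrosine (Y) have aromatic ring side chains.
Matching residues: W1, Y3, Y4, W5, Y8, Y11, W12.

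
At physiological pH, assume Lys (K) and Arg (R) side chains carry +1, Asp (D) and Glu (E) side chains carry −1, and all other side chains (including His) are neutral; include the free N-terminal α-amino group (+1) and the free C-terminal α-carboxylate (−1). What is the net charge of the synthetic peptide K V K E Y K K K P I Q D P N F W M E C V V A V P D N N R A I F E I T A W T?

Positive (K, R): K1, K3, K6, K7, K8, R28 → +6.
Negative (D, E): E4, D12, E18, D25, E32 → −5.
The N-terminus (+1) and C-terminus (−1) cancel.
Net charge = (+6) + (−5) = +1.

+1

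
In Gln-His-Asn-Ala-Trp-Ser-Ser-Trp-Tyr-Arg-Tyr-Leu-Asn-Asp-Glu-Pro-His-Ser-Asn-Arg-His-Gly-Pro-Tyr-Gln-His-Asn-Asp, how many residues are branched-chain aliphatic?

V, L, and I make up the branched-chain aliphatic group.
Matching residues: Leu12.

1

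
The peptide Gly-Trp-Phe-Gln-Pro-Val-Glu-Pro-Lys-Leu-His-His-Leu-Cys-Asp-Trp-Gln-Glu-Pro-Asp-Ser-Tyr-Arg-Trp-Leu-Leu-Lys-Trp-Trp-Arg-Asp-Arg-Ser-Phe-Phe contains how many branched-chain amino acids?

5

Valine (V), leucine (L), and isoleucine (I) are the branched-chain amino acids.
Matching residues: Val6, Leu10, Leu13, Leu25, Leu26.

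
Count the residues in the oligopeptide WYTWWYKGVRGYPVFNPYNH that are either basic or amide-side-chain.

5

Basic: H, K, R. Amide-side-chain: N, Q.
Basic residues here: K7, R10, H20 (3).
Amide-side-chain residues here: N16, N19 (2).
The two groups share no amino acid, so total = 3 + 2 = 5.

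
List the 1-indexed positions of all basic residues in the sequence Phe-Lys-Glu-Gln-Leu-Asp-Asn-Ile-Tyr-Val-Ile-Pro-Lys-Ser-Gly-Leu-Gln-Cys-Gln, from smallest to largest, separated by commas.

Lysine (K), arginine (R), and histidine (H) have basic, nitrogen-containing side chains.
Matching residues: Lys2, Lys13.

2, 13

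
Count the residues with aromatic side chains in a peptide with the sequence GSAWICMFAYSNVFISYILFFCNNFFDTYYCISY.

12

Phenylalanine (F), tryptophan (W), and tyrosine (Y) have aromatic ring side chains.
Matching residues: W4, F8, Y10, F14, Y17, F20, F21, F25, F26, Y29, Y30, Y34.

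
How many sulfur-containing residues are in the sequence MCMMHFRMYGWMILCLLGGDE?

Cysteine (C, thiol) and methionine (M, thioether) are the two sulfur-containing amino acids.
Matching residues: M1, C2, M3, M4, M8, M12, C15.

7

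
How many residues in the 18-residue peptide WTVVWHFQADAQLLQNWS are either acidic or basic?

Acidic: D, E. Basic: H, K, R.
Acidic residues here: D10 (1).
Basic residues here: H6 (1).
The two groups share no amino acid, so total = 1 + 1 = 2.

2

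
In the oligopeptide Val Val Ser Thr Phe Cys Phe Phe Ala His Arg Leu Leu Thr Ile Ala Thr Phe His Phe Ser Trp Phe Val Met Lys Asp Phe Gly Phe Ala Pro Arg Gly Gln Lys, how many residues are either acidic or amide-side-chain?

Acidic: D, E. Amide-side-chain: N, Q.
Acidic residues here: Asp27 (1).
Amide-side-chain residues here: Gln35 (1).
The two groups share no amino acid, so total = 1 + 1 = 2.

2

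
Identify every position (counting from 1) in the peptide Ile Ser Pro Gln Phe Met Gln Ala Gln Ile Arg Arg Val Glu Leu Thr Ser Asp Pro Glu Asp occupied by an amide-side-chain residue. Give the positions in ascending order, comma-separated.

Asparagine (N) and glutamine (Q) have uncharged amide side chains.
Matching residues: Gln4, Gln7, Gln9.

4, 7, 9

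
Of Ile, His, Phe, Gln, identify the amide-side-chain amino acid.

The amide-side-chain residues are Asn (N) and Gln (Q).
Of the listed options, only Gln belongs to this group.

Gln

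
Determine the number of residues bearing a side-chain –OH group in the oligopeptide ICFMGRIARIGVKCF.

0

The –OH-bearing residues are Ser, Thr (aliphatic alcohols), and Tyr (phenol).
None of the 15 residues belong to this group.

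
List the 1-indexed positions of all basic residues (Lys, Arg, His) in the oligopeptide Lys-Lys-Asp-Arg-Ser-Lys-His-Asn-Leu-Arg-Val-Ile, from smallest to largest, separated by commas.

1, 2, 4, 6, 7, 10

Matching residues: Lys1, Lys2, Arg4, Lys6, His7, Arg10.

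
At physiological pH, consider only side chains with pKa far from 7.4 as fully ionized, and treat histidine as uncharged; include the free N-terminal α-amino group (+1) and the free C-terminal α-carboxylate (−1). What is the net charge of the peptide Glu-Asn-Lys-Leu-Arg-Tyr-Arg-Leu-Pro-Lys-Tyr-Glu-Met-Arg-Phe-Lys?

+4

The side chains ionized at physiological pH are Lys/Arg (+1) and Asp/Glu (−1); with His treated as neutral, nothing else contributes.
Positive (K, R): Lys3, Arg5, Arg7, Lys10, Arg14, Lys16 → +6.
Negative (D, E): Glu1, Glu12 → −2.
The N-terminus (+1) and C-terminus (−1) cancel.
Net charge = (+6) + (−2) = +4.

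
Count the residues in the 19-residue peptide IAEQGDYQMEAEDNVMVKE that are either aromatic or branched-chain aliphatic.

4

Aromatic: F, W, Y. Branched-chain aliphatic: I, L, V.
Aromatic residues here: Y7 (1).
Branched-chain aliphatic residues here: I1, V15, V17 (3).
The two groups share no amino acid, so total = 1 + 3 = 4.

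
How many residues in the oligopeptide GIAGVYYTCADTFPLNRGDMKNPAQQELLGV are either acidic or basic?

5

Acidic: D, E. Basic: H, K, R.
Acidic residues here: D11, D19, E27 (3).
Basic residues here: R17, K21 (2).
The two groups share no amino acid, so total = 3 + 2 = 5.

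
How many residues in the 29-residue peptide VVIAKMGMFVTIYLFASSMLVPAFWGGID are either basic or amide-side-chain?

1

Basic: H, K, R. Amide-side-chain: N, Q.
Basic residues here: K5 (1).
Amide-side-chain residues here: none (0).
The two groups share no amino acid, so total = 1 + 0 = 1.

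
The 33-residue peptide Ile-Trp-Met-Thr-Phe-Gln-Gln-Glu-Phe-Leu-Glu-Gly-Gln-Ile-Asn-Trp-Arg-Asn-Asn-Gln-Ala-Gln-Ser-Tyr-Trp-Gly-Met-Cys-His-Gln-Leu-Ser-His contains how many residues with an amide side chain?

9

Only N (asparagine) and Q (glutamine) carry a side-chain carboxamide.
Matching residues: Gln6, Gln7, Gln13, Asn15, Asn18, Asn19, Gln20, Gln22, Gln30.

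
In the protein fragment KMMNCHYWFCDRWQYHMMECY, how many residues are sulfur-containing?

7

Only Cys (C) and Met (M) have a sulfur atom in the side chain.
Matching residues: M2, M3, C5, C10, M17, M18, C20.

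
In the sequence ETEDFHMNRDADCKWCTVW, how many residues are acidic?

5

Only D (aspartate) and E (glutamate) carry a side-chain carboxylic acid.
Matching residues: E1, E3, D4, D10, D12.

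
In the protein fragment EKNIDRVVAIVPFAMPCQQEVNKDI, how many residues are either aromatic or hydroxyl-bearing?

Aromatic: F, W, Y. Hydroxyl-bearing: S, T, Y.
Aromatic residues here: F13 (1).
Hydroxyl-bearing residues here: none (0).
(Y belongs to both groups, but none appear in this sequence.) Total = 1 + 0 = 1.

1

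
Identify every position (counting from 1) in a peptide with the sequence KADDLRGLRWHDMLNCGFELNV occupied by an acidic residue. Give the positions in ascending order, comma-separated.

3, 4, 12, 19

Aspartate (D) and glutamate (E) have carboxylic-acid side chains and are the acidic amino acids.
Matching residues: D3, D4, D12, E19.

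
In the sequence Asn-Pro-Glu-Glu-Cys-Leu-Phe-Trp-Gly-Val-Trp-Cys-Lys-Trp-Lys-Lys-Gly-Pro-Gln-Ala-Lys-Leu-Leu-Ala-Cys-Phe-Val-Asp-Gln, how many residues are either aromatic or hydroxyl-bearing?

5

Aromatic: F, W, Y. Hydroxyl-bearing: S, T, Y.
Aromatic residues here: Phe7, Trp8, Trp11, Trp14, Phe26 (5).
Hydroxyl-bearing residues here: none (0).
(Y belongs to both groups, but none appear in this sequence.) Total = 5 + 0 = 5.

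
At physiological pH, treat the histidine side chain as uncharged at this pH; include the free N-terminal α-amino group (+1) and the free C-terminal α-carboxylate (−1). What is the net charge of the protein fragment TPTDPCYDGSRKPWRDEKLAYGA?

At pH ~7.4 the Lys and Arg side chains are protonated (+1), the Asp and Glu side chains are deprotonated (−1), and with His taken as neutral all other side chains carry no charge.
Positive (K, R): R11, K12, R15, K18 → +4.
Negative (D, E): D4, D8, D16, E17 → −4.
The N-terminus (+1) and C-terminus (−1) cancel.
Net charge = (+4) + (−4) = 0.

0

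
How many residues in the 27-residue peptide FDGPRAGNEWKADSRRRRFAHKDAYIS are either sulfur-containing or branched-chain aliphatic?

Sulfur-containing: C, M. Branched-chain aliphatic: I, L, V.
Sulfur-containing residues here: none (0).
Branched-chain aliphatic residues here: I26 (1).
The two groups share no amino acid, so total = 0 + 1 = 1.

1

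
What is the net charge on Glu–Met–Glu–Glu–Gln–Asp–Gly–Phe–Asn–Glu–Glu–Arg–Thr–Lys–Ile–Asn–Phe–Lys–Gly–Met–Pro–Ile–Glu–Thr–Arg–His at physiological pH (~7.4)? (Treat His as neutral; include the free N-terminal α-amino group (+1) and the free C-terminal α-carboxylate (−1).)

-3

Near pH 7.4, K and R contribute +1 each, D and E contribute −1 each, and every other side chain (His included, as stated) is uncharged.
Positive (K, R): Arg12, Lys14, Lys18, Arg25 → +4.
Negative (D, E): Glu1, Glu3, Glu4, Asp6, Glu10, Glu11, Glu23 → −7.
The N-terminus (+1) and C-terminus (−1) cancel.
Net charge = (+4) + (−7) = −3.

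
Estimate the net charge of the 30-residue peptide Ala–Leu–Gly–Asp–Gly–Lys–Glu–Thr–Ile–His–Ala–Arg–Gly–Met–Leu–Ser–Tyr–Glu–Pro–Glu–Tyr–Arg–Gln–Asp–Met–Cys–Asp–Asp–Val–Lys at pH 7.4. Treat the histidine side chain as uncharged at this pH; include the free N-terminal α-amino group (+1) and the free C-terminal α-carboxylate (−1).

At pH ~7.4 the Lys and Arg side chains are protonated (+1), the Asp and Glu side chains are deprotonated (−1), and with His taken as neutral all other side chains carry no charge.
Positive (K, R): Lys6, Arg12, Arg22, Lys30 → +4.
Negative (D, E): Asp4, Glu7, Glu18, Glu20, Asp24, Asp27, Asp28 → −7.
The N-terminus (+1) and C-terminus (−1) cancel.
Net charge = (+4) + (−7) = −3.

-3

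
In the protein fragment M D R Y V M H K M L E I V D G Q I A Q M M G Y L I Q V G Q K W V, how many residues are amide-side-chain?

Only N (asparagine) and Q (glutamine) carry a side-chain carboxamide.
Matching residues: Q16, Q19, Q26, Q29.

4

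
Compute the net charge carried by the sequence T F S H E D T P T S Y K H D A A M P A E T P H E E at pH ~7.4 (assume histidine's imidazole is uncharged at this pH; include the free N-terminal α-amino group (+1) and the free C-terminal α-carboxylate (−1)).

-5

The side chains ionized at physiological pH are Lys/Arg (+1) and Asp/Glu (−1); with His treated as neutral, nothing else contributes.
Positive (K, R): K12 → +1.
Negative (D, E): E5, D6, D14, E20, E24, E25 → −6.
The N-terminus (+1) and C-terminus (−1) cancel.
Net charge = (+1) + (−6) = −5.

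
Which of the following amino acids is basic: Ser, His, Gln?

The basic amino acids are Lys (K), Arg (R), and His (H).
Of the listed options, only His belongs to this group.

His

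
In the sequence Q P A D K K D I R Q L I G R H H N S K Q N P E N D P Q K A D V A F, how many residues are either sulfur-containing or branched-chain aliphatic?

Sulfur-containing: C, M. Branched-chain aliphatic: I, L, V.
Sulfur-containing residues here: none (0).
Branched-chain aliphatic residues here: I8, L11, I12, V31 (4).
The two groups share no amino acid, so total = 0 + 4 = 4.

4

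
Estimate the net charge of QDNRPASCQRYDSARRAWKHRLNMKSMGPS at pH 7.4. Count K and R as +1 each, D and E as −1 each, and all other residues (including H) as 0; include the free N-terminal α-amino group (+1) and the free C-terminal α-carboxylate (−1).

+5

Positive (K, R): R4, R10, R15, R16, K19, R21, K25 → +7.
Negative (D, E): D2, D12 → −2.
The N-terminus (+1) and C-terminus (−1) cancel.
Net charge = (+7) + (−2) = +5.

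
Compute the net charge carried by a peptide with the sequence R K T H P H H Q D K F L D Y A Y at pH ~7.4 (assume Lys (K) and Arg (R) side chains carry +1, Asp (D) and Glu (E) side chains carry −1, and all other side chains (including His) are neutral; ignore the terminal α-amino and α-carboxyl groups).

+1

Positive (K, R): R1, K2, K10 → +3.
Negative (D, E): D9, D13 → −2.
Net charge = (+3) + (−2) = +1.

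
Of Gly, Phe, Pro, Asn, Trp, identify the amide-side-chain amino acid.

Asn

Asparagine (N) and glutamine (Q) have uncharged amide side chains.
Of the listed options, only Asn belongs to this group.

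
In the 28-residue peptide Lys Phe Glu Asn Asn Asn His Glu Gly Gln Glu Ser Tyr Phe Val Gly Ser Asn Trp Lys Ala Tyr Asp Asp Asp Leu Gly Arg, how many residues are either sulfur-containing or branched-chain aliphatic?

Sulfur-containing: C, M. Branched-chain aliphatic: I, L, V.
Sulfur-containing residues here: none (0).
Branched-chain aliphatic residues here: Val15, Leu26 (2).
The two groups share no amino acid, so total = 0 + 2 = 2.

2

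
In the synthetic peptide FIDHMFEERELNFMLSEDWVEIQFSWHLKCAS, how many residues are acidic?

7

The acidic residues are Asp (D) and Glu (E), whose side chains end in a carboxylate group.
Matching residues: D3, E7, E8, E10, E17, D18, E21.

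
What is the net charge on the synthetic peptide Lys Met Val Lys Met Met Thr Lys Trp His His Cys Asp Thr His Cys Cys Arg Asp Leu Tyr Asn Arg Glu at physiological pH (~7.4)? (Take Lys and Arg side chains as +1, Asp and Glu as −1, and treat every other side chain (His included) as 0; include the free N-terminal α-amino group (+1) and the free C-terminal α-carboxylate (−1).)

Positive (K, R): Lys1, Lys4, Lys8, Arg18, Arg23 → +5.
Negative (D, E): Asp13, Asp19, Glu24 → −3.
The N-terminus (+1) and C-terminus (−1) cancel.
Net charge = (+5) + (−3) = +2.

+2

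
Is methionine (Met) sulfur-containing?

Yes

The sulfur-bearing residues are cysteine (–SH) and methionine (–S–CH₃).
Methionine is in this group.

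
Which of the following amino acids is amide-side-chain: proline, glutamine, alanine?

glutamine

Asparagine (N) and glutamine (Q) have uncharged amide side chains.
Of the listed options, only glutamine belongs to this group.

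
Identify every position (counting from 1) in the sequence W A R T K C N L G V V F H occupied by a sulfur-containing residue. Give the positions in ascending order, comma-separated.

6

Cysteine (C, thiol) and methionine (M, thioether) are the two sulfur-containing amino acids.
Matching residues: C6.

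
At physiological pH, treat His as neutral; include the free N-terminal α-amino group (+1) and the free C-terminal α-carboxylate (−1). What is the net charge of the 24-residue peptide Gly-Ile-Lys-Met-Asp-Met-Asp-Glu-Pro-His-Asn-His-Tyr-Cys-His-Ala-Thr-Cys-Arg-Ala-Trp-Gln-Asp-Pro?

The side chains ionized at physiological pH are Lys/Arg (+1) and Asp/Glu (−1); with His treated as neutral, nothing else contributes.
Positive (K, R): Lys3, Arg19 → +2.
Negative (D, E): Asp5, Asp7, Glu8, Asp23 → −4.
The N-terminus (+1) and C-terminus (−1) cancel.
Net charge = (+2) + (−4) = −2.

-2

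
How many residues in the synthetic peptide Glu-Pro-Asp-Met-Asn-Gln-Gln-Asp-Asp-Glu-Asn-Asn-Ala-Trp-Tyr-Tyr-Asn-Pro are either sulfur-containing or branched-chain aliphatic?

Sulfur-containing: C, M. Branched-chain aliphatic: I, L, V.
Sulfur-containing residues here: Met4 (1).
Branched-chain aliphatic residues here: none (0).
The two groups share no amino acid, so total = 1 + 0 = 1.

1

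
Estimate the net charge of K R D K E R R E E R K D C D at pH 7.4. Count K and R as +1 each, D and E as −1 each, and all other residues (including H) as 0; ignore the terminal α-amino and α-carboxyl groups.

+1

Positive (K, R): K1, R2, K4, R6, R7, R10, K11 → +7.
Negative (D, E): D3, E5, E8, E9, D12, D14 → −6.
Net charge = (+7) + (−6) = +1.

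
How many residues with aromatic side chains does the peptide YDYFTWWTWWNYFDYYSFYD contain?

13

F, W, and Y each carry an aromatic ring on the side chain.
Matching residues: Y1, Y3, F4, W6, W7, W9, W10, Y12, F13, Y15, Y16, F18, Y19.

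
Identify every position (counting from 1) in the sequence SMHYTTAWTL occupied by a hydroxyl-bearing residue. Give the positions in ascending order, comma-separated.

1, 4, 5, 6, 9

The –OH-bearing residues are Ser, Thr (aliphatic alcohols), and Tyr (phenol).
Matching residues: S1, Y4, T5, T6, T9.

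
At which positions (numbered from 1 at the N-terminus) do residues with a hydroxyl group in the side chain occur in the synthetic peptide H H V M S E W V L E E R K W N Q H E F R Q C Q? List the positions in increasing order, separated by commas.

Serine (S), threonine (T), and tyrosine (Y) each carry a hydroxyl group on the side chain.
Matching residues: S5.

5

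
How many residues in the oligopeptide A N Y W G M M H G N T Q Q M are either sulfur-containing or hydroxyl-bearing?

Sulfur-containing: C, M. Hydroxyl-bearing: S, T, Y.
Sulfur-containing residues here: M6, M7, M14 (3).
Hydroxyl-bearing residues here: Y3, T11 (2).
The two groups share no amino acid, so total = 3 + 2 = 5.

5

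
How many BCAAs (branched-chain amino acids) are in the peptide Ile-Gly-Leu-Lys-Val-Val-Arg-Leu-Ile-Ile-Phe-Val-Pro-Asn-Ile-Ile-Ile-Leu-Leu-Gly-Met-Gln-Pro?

13

The BCAAs are Val, Leu, and Ile — aliphatic side chains with a branch point.
Matching residues: Ile1, Leu3, Val5, Val6, Leu8, Ile9, Ile10, Val12, Ile15, Ile16, Ile17, Leu18, Leu19.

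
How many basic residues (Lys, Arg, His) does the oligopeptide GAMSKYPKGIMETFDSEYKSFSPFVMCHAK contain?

5

Matching residues: K5, K8, K19, H28, K30.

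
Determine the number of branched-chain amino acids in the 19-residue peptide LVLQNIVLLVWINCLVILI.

14

V, L, and I make up the branched-chain aliphatic group.
Matching residues: L1, V2, L3, I6, V7, L8, L9, V10, I12, L15, V16, I17, L18, I19.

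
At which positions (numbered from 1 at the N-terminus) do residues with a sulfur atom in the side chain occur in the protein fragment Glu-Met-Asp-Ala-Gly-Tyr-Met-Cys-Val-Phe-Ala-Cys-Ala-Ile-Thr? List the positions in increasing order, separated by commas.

2, 7, 8, 12

Only Cys (C) and Met (M) have a sulfur atom in the side chain.
Matching residues: Met2, Met7, Cys8, Cys12.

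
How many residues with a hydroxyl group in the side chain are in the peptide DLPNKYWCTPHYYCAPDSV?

5

The –OH-bearing residues are Ser, Thr (aliphatic alcohols), and Tyr (phenol).
Matching residues: Y6, T9, Y12, Y13, S18.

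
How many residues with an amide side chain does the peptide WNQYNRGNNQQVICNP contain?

8

Only N (asparagine) and Q (glutamine) carry a side-chain carboxamide.
Matching residues: N2, Q3, N5, N8, N9, Q10, Q11, N15.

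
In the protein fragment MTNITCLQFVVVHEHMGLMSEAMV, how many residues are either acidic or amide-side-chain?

Acidic: D, E. Amide-side-chain: N, Q.
Acidic residues here: E14, E21 (2).
Amide-side-chain residues here: N3, Q8 (2).
The two groups share no amino acid, so total = 2 + 2 = 4.

4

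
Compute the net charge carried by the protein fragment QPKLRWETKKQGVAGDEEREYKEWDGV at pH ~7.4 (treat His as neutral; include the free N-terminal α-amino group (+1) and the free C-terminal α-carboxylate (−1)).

-1

Near pH 7.4, K and R contribute +1 each, D and E contribute −1 each, and every other side chain (His included, as stated) is uncharged.
Positive (K, R): K3, R5, K9, K10, R19, K22 → +6.
Negative (D, E): E7, D16, E17, E18, E20, E23, D25 → −7.
The N-terminus (+1) and C-terminus (−1) cancel.
Net charge = (+6) + (−7) = −1.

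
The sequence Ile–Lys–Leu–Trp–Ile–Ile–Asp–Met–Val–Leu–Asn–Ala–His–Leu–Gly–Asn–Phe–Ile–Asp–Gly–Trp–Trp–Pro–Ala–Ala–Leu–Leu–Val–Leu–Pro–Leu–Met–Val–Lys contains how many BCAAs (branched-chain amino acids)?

The BCAAs are Val, Leu, and Ile — aliphatic side chains with a branch point.
Matching residues: Ile1, Leu3, Ile5, Ile6, Val9, Leu10, Leu14, Ile18, Leu26, Leu27, Val28, Leu29, Leu31, Val33.

14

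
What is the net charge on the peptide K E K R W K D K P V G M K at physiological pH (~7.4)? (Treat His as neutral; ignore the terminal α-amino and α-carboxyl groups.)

Near pH 7.4, K and R contribute +1 each, D and E contribute −1 each, and every other side chain (His included, as stated) is uncharged.
Positive (K, R): K1, K3, R4, K6, K8, K13 → +6.
Negative (D, E): E2, D7 → −2.
Net charge = (+6) + (−2) = +4.

+4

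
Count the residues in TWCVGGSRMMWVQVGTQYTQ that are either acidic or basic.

1

Acidic: D, E. Basic: H, K, R.
Acidic residues here: none (0).
Basic residues here: R8 (1).
The two groups share no amino acid, so total = 0 + 1 = 1.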